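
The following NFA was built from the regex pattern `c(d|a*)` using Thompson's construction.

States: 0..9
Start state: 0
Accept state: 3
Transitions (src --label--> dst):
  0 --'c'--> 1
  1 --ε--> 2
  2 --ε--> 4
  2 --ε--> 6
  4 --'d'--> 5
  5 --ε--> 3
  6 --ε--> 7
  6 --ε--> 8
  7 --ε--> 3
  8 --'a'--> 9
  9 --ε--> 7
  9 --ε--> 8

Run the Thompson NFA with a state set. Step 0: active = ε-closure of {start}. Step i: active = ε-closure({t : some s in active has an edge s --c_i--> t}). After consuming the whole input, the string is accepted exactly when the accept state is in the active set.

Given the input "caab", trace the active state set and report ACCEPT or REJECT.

Answer: REJECT

Trace:
start: ε-closure({0}) = {0}
'c' @ 1: {1,2,3,4,6,7,8}  [accepting]
'a' @ 2: {3,7,8,9}  [accepting]
'a' @ 3: {3,7,8,9}  [accepting]
'b' @ 4: {}  — state set empty
final: {}; accept 3 not in set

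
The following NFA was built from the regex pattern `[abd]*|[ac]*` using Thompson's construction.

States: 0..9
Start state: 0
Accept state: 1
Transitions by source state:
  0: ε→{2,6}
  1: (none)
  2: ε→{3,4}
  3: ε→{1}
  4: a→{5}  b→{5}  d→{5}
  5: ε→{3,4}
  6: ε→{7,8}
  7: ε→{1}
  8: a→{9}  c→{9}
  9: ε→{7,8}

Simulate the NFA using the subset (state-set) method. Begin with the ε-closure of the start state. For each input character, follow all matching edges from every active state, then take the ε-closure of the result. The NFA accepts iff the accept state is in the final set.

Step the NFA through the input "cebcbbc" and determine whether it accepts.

start: ε-closure({0}) = {0,1,2,3,4,6,7,8}
'c' @ 1: {1,7,8,9}  ✓accept
'e' @ 2: {}  — dead — no transitions
rest 'bcbbc' ignored (set empty)
final: {}; accept 1 not in set

Answer: REJECT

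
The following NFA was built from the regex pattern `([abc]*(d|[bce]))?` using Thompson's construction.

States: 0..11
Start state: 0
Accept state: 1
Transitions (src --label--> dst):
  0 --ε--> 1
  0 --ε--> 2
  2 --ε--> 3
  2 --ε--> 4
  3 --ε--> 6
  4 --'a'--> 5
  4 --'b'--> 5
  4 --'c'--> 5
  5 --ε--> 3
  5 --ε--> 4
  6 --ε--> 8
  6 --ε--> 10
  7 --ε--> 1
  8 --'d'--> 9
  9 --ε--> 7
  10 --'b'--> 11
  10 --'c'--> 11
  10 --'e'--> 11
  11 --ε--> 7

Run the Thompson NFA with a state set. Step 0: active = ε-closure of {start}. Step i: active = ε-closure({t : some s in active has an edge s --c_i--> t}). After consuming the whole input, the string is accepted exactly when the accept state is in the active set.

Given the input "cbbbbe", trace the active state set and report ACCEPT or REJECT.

Answer: ACCEPT

Trace:
start: ε-closure({0}) = {0,1,2,3,4,6,8,10}
'c' @ 1: {1,3,4,5,6,7,8,10,11}  (accept∈set)
'b' @ 2: {1,3,4,5,6,7,8,10,11}  (accept∈set)
'b' @ 3: {1,3,4,5,6,7,8,10,11}  (accept∈set)
'b' @ 4: {1,3,4,5,6,7,8,10,11}  (accept∈set)
'b' @ 5: {1,3,4,5,6,7,8,10,11}  (accept∈set)
'e' @ 6: {1,7,11}  (accept∈set)
after full input: {1,7,11}  (accept=1 in)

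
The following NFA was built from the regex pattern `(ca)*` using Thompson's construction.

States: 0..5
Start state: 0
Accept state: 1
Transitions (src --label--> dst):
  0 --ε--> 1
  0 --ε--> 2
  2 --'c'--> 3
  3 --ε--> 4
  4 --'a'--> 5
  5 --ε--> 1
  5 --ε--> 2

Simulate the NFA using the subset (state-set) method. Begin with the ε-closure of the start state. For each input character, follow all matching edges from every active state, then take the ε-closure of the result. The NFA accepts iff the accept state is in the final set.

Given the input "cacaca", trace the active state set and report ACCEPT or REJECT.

start: ε-closure({0}) = {0,1,2}
'c' @ 1: {3,4}
'a' @ 2: {1,2,5}  ✓accept
'c' @ 3: {3,4}
'a' @ 4: {1,2,5}  ✓accept
'c' @ 5: {3,4}
'a' @ 6: {1,2,5}  ✓accept
after full input: {1,2,5}  (accept=1 in)

Answer: ACCEPT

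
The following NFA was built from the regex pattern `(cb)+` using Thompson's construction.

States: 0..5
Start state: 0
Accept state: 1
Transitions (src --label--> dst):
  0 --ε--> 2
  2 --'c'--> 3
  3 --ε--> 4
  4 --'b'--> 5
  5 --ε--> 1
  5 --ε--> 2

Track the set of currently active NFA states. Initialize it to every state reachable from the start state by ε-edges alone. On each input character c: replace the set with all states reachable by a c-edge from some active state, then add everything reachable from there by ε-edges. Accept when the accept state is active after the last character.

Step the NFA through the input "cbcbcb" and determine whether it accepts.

Answer: ACCEPT

Trace:
S₀ = ε-closure({0}) = {0,2}
'c' @ 1: {3,4}
'b' @ 2: {1,2,5}  (accept∈set)
'c' @ 3: {3,4}
'b' @ 4: {1,2,5}  (accept∈set)
'c' @ 5: {3,4}
'b' @ 6: {1,2,5}  (accept∈set)
final: {1,2,5}; accept 1 in set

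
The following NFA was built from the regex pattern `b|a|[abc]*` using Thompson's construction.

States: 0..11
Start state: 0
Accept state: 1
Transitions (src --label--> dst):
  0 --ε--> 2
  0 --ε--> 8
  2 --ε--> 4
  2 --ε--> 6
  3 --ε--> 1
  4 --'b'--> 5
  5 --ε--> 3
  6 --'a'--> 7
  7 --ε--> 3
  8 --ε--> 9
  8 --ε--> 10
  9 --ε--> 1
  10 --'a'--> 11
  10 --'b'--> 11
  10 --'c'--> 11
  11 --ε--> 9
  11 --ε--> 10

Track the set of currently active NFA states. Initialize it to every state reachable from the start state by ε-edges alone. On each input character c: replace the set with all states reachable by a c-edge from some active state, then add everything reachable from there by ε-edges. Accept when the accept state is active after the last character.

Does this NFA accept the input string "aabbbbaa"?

Answer: ACCEPT

Trace:
start: ε-closure({0}) = {0,1,2,4,6,8,9,10}
'a' @ 1: {1,3,7,9,10,11}  ✓accept
'a' @ 2: {1,9,10,11}  ✓accept
'b' @ 3: {1,9,10,11}  ✓accept
'b' @ 4: {1,9,10,11}  ✓accept
'b' @ 5: {1,9,10,11}  ✓accept
'b' @ 6: {1,9,10,11}  ✓accept
'a' @ 7: {1,9,10,11}  ✓accept
'a' @ 8: {1,9,10,11}  ✓accept
final: {1,9,10,11}; accept 1 in set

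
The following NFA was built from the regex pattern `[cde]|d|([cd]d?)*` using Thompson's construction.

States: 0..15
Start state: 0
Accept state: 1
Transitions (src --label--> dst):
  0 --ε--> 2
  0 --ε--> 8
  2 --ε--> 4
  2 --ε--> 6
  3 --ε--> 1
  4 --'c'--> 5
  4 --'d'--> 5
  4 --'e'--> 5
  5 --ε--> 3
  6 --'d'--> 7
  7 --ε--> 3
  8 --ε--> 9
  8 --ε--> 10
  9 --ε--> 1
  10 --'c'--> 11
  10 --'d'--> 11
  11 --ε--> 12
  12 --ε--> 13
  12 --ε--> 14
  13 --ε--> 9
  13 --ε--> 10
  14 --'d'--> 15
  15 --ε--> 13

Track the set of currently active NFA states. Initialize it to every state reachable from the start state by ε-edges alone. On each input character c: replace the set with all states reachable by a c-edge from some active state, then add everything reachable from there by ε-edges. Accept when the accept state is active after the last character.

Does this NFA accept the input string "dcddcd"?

Answer: ACCEPT

Derivation:
initial (ε-close {0}): {0,1,2,4,6,8,9,10}
'd' @ 1: {1,3,5,7,9,10,11,12,13,14}  (accept∈set)
'c' @ 2: {1,9,10,11,12,13,14}  (accept∈set)
'd' @ 3: {1,9,10,11,12,13,14,15}  (accept∈set)
'd' @ 4: {1,9,10,11,12,13,14,15}  (accept∈set)
'c' @ 5: {1,9,10,11,12,13,14}  (accept∈set)
'd' @ 6: {1,9,10,11,12,13,14,15}  (accept∈set)
end set {1,9,10,11,12,13,14,15} — state 1 in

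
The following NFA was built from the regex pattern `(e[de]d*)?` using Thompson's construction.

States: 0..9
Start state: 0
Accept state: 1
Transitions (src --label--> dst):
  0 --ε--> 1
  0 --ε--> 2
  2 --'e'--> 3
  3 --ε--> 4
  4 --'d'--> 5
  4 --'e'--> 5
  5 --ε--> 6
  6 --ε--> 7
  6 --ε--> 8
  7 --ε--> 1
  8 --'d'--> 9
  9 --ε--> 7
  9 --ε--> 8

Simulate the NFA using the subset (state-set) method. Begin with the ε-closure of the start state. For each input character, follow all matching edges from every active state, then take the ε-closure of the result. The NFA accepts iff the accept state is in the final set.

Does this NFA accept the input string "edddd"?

Answer: ACCEPT

Steps:
initial (ε-close {0}): {0,1,2}
'e' @ 1: {3,4}
'd' @ 2: {1,5,6,7,8}  ✓accept
'd' @ 3: {1,7,8,9}  ✓accept
'd' @ 4: {1,7,8,9}  ✓accept
'd' @ 5: {1,7,8,9}  ✓accept
after full input: {1,7,8,9}  (accept=1 in)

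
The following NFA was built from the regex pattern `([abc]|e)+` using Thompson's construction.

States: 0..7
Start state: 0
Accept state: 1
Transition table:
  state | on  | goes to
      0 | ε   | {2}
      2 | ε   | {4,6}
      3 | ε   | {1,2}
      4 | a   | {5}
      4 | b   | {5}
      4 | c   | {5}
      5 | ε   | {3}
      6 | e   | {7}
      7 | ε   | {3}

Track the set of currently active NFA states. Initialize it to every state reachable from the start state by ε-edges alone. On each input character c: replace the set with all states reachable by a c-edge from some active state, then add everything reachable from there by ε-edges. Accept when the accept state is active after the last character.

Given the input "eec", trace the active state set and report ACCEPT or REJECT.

Answer: ACCEPT

Derivation:
S₀ = ε-closure({0}) = {0,2,4,6}
'e' @ 1: {1,2,3,4,6,7}  ✓accept
'e' @ 2: {1,2,3,4,6,7}  ✓accept
'c' @ 3: {1,2,3,4,5,6}  ✓accept
final: {1,2,3,4,5,6}; accept 1 in set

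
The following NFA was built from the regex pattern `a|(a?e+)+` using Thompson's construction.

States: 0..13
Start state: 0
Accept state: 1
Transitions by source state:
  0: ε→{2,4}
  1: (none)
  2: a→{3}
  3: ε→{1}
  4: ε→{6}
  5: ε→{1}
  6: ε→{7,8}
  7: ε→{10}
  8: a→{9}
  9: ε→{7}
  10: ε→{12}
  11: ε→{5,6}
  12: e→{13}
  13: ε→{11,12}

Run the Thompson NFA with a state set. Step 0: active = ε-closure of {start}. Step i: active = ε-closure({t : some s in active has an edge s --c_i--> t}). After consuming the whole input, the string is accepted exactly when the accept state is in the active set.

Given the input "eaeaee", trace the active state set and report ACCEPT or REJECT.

S₀ = ε-closure({0}) = {0,2,4,6,7,8,10,12}
'e' @ 1: {1,5,6,7,8,10,11,12,13}  [accepting]
'a' @ 2: {7,9,10,12}
'e' @ 3: {1,5,6,7,8,10,11,12,13}  [accepting]
'a' @ 4: {7,9,10,12}
'e' @ 5: {1,5,6,7,8,10,11,12,13}  [accepting]
'e' @ 6: {1,5,6,7,8,10,11,12,13}  [accepting]
end set {1,5,6,7,8,10,11,12,13} — state 1 in

Answer: ACCEPT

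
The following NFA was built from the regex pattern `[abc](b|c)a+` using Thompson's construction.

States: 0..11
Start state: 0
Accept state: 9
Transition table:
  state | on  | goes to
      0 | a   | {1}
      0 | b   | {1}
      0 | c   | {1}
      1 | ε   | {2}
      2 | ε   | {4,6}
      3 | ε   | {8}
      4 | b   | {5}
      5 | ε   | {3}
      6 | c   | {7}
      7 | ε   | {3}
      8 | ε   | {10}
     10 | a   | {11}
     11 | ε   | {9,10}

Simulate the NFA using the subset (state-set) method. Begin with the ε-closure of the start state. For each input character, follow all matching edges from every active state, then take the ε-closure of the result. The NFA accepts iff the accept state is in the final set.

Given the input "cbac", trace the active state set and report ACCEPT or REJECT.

Answer: REJECT

Steps:
start: ε-closure({0}) = {0}
'c' @ 1: {1,2,4,6}
'b' @ 2: {3,5,8,10}
'a' @ 3: {9,10,11}  ✓accept
'c' @ 4: {}  — no active states
after full input: {}  (accept=9 not in)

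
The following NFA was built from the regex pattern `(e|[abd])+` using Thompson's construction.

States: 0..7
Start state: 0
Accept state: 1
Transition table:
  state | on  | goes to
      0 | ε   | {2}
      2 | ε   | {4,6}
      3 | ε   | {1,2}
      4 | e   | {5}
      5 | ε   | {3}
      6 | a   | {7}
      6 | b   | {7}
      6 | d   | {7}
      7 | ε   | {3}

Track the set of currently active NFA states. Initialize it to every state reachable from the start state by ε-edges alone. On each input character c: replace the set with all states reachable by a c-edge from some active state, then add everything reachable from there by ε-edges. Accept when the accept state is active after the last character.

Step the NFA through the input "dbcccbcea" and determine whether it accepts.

start: ε-closure({0}) = {0,2,4,6}
'd' @ 1: {1,2,3,4,6,7}  [accepting]
'b' @ 2: {1,2,3,4,6,7}  [accepting]
'c' @ 3: {}  — state set empty
rest 'ccbcea' ignored (set empty)
end set {} — state 1 not in

Answer: REJECT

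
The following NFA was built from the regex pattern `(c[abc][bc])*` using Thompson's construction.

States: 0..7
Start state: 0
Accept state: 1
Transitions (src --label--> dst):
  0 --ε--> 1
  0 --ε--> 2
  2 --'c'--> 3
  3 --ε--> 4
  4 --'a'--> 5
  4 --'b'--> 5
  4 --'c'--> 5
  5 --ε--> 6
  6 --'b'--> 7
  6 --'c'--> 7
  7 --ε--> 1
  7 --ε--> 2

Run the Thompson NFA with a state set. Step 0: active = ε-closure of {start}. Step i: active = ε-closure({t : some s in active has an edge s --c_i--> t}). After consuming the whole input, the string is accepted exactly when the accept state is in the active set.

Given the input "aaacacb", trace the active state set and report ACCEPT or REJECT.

initial (ε-close {0}): {0,1,2}
'a' @ 1: {}  — dead — no transitions
rest 'aacacb' ignored (set empty)
final: {}; accept 1 not in set

Answer: REJECT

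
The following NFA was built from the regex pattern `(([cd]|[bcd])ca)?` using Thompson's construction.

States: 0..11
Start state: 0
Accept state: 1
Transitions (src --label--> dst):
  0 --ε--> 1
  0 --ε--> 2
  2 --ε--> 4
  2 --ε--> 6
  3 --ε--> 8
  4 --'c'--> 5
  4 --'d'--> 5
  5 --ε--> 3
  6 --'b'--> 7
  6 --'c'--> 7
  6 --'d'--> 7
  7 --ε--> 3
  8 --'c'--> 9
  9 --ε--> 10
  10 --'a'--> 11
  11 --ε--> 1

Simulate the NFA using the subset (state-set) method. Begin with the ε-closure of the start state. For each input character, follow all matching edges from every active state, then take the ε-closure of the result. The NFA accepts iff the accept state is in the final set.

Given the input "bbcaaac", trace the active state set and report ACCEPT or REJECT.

Answer: REJECT

Steps:
initial (ε-close {0}): {0,1,2,4,6}
'b' @ 1: {3,7,8}
'b' @ 2: {}  — state set empty
rest 'caaac' ignored (set empty)
after full input: {}  (accept=1 not in)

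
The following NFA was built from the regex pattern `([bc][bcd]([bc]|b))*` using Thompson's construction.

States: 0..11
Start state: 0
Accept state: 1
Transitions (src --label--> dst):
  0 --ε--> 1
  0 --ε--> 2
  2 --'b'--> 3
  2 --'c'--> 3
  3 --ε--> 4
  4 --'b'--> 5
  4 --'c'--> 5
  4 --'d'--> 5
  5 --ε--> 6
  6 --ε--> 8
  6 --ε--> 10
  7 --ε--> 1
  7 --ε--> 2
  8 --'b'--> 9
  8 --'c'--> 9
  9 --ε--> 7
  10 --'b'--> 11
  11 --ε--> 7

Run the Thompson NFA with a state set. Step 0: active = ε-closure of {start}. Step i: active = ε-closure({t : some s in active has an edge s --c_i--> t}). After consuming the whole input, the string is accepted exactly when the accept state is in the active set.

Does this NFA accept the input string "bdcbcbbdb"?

S₀ = ε-closure({0}) = {0,1,2}
'b' @ 1: {3,4}
'd' @ 2: {5,6,8,10}
'c' @ 3: {1,2,7,9}  ✓accept
'b' @ 4: {3,4}
'c' @ 5: {5,6,8,10}
'b' @ 6: {1,2,7,9,11}  ✓accept
'b' @ 7: {3,4}
'd' @ 8: {5,6,8,10}
'b' @ 9: {1,2,7,9,11}  ✓accept
end set {1,2,7,9,11} — state 1 in

Answer: ACCEPT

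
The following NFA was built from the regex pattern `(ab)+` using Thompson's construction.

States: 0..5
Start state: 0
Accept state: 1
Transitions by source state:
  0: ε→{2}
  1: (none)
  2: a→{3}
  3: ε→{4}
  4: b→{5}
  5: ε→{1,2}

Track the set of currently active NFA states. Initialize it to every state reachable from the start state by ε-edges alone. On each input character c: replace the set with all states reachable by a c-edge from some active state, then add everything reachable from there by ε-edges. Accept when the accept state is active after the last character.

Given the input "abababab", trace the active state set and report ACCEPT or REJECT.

Answer: ACCEPT

Derivation:
initial (ε-close {0}): {0,2}
'a' @ 1: {3,4}
'b' @ 2: {1,2,5}  ✓accept
'a' @ 3: {3,4}
'b' @ 4: {1,2,5}  ✓accept
'a' @ 5: {3,4}
'b' @ 6: {1,2,5}  ✓accept
'a' @ 7: {3,4}
'b' @ 8: {1,2,5}  ✓accept
final: {1,2,5}; accept 1 in set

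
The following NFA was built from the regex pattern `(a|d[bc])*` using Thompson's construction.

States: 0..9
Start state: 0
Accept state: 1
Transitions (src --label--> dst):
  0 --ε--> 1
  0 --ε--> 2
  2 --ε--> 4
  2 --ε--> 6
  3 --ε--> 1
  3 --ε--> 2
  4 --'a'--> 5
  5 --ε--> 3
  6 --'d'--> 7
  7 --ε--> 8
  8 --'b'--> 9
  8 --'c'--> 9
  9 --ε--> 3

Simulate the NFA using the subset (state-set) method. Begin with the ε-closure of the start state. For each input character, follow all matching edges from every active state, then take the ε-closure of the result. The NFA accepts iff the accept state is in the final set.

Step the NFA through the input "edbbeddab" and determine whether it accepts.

Answer: REJECT

Trace:
S₀ = ε-closure({0}) = {0,1,2,4,6}
'e' @ 1: {}  — no active states
rest 'dbbeddab' ignored (set empty)
final: {}; accept 1 not in set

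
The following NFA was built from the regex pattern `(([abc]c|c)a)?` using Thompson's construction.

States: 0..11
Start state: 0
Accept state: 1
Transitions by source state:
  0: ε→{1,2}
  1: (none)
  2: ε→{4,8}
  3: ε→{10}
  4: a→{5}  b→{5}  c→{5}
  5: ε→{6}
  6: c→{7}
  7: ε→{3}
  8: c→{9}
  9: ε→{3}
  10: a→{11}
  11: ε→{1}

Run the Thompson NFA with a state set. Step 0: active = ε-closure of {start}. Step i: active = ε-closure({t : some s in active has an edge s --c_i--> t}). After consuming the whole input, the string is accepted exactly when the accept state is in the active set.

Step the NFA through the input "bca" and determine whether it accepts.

initial (ε-close {0}): {0,1,2,4,8}
'b' @ 1: {5,6}
'c' @ 2: {3,7,10}
'a' @ 3: {1,11}  (accept∈set)
end set {1,11} — state 1 in

Answer: ACCEPT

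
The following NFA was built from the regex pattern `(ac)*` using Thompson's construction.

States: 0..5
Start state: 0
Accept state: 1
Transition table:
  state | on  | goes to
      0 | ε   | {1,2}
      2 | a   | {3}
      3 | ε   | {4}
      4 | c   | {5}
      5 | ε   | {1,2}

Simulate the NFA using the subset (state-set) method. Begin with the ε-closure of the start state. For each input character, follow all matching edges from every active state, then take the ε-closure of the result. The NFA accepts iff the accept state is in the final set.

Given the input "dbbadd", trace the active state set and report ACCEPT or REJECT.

S₀ = ε-closure({0}) = {0,1,2}
'd' @ 1: {}  — no active states
rest 'bbadd' ignored (set empty)
after full input: {}  (accept=1 not in)

Answer: REJECT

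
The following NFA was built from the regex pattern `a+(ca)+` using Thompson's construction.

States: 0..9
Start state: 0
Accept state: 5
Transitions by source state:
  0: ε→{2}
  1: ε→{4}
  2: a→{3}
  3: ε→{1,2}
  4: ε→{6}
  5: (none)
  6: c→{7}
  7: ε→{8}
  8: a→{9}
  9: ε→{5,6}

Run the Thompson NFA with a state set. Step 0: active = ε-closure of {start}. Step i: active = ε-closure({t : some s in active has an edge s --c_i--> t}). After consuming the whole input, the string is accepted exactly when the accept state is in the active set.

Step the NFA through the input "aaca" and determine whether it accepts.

Answer: ACCEPT

Trace:
S₀ = ε-closure({0}) = {0,2}
'a' @ 1: {1,2,3,4,6}
'a' @ 2: {1,2,3,4,6}
'c' @ 3: {7,8}
'a' @ 4: {5,6,9}  ✓accept
end set {5,6,9} — state 5 in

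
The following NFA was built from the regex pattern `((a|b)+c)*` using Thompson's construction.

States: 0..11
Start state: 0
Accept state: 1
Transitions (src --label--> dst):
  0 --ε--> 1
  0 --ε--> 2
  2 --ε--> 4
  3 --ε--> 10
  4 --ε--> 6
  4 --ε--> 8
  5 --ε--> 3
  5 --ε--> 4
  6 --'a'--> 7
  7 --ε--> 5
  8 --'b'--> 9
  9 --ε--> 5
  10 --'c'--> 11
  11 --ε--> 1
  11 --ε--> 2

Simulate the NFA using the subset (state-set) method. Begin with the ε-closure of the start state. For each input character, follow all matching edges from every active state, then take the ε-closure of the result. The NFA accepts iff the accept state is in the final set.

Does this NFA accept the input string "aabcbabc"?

Answer: ACCEPT

Derivation:
S₀ = ε-closure({0}) = {0,1,2,4,6,8}
'a' @ 1: {3,4,5,6,7,8,10}
'a' @ 2: {3,4,5,6,7,8,10}
'b' @ 3: {3,4,5,6,8,9,10}
'c' @ 4: {1,2,4,6,8,11}  ✓accept
'b' @ 5: {3,4,5,6,8,9,10}
'a' @ 6: {3,4,5,6,7,8,10}
'b' @ 7: {3,4,5,6,8,9,10}
'c' @ 8: {1,2,4,6,8,11}  ✓accept
final: {1,2,4,6,8,11}; accept 1 in set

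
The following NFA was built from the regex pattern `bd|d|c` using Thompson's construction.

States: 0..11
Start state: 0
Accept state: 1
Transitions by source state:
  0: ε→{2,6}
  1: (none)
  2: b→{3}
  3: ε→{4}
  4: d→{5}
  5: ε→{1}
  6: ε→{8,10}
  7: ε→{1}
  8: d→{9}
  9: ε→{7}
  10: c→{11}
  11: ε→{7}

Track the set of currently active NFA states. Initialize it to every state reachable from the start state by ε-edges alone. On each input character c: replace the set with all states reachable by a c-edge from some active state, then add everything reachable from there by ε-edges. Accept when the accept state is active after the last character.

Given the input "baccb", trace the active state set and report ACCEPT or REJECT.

Answer: REJECT

Derivation:
S₀ = ε-closure({0}) = {0,2,6,8,10}
'b' @ 1: {3,4}
'a' @ 2: {}  — state set empty
rest 'ccb' ignored (set empty)
final: {}; accept 1 not in set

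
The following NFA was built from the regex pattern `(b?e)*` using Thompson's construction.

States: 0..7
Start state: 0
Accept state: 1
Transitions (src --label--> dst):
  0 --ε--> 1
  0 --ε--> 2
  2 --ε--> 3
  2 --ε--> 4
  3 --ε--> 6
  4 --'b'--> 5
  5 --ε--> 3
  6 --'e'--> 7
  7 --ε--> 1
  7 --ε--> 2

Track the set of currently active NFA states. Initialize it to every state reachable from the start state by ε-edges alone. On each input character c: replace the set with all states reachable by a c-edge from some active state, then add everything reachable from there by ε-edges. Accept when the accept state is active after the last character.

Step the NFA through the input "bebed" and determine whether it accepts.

Answer: REJECT

Trace:
start: ε-closure({0}) = {0,1,2,3,4,6}
'b' @ 1: {3,5,6}
'e' @ 2: {1,2,3,4,6,7}  ✓accept
'b' @ 3: {3,5,6}
'e' @ 4: {1,2,3,4,6,7}  ✓accept
'd' @ 5: {}  — state set empty
final: {}; accept 1 not in set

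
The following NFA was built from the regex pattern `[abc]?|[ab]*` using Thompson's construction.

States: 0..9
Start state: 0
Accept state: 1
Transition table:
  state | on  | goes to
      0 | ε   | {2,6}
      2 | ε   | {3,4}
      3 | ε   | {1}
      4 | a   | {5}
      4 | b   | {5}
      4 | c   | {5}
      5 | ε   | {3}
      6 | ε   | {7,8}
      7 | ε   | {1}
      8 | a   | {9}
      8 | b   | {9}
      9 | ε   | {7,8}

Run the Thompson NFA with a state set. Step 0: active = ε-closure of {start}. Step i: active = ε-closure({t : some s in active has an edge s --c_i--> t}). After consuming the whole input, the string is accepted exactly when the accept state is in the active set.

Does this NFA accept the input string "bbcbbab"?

Answer: REJECT

Trace:
start: ε-closure({0}) = {0,1,2,3,4,6,7,8}
'b' @ 1: {1,3,5,7,8,9}  (accept∈set)
'b' @ 2: {1,7,8,9}  (accept∈set)
'c' @ 3: {}  — no active states
rest 'bbab' ignored (set empty)
after full input: {}  (accept=1 not in)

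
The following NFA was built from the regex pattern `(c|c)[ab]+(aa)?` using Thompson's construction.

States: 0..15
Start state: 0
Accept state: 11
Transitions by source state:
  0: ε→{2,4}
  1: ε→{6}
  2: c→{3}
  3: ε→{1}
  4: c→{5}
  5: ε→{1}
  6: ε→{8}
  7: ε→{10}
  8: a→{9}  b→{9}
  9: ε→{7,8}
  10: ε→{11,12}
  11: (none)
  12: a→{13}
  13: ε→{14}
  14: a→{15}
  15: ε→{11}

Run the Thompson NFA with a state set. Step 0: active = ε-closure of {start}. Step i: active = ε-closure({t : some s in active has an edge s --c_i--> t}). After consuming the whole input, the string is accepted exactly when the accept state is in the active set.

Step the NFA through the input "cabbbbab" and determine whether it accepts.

Answer: ACCEPT

Trace:
start: ε-closure({0}) = {0,2,4}
'c' @ 1: {1,3,5,6,8}
'a' @ 2: {7,8,9,10,11,12}  ✓accept
'b' @ 3: {7,8,9,10,11,12}  ✓accept
'b' @ 4: {7,8,9,10,11,12}  ✓accept
'b' @ 5: {7,8,9,10,11,12}  ✓accept
'b' @ 6: {7,8,9,10,11,12}  ✓accept
'a' @ 7: {7,8,9,10,11,12,13,14}  ✓accept
'b' @ 8: {7,8,9,10,11,12}  ✓accept
end set {7,8,9,10,11,12} — state 11 in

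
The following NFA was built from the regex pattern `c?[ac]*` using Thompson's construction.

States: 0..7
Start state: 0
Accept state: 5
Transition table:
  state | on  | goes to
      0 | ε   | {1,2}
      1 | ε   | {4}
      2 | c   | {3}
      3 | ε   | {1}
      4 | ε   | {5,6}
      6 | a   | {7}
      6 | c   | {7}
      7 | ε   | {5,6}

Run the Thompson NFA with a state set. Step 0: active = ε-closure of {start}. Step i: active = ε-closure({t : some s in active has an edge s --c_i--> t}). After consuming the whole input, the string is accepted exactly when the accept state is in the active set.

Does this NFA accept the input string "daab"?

Answer: REJECT

Derivation:
S₀ = ε-closure({0}) = {0,1,2,4,5,6}
'd' @ 1: {}  — dead — no transitions
rest 'aab' ignored (set empty)
after full input: {}  (accept=5 not in)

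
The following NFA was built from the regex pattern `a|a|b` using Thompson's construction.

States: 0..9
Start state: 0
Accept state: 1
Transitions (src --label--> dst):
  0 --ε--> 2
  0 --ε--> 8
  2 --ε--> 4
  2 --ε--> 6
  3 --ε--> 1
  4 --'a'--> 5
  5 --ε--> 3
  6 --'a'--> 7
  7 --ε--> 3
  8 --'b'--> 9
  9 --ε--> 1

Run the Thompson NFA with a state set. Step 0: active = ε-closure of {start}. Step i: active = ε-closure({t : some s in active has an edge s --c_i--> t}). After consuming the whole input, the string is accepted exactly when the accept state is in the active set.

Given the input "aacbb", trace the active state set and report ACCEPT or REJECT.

Answer: REJECT

Derivation:
initial (ε-close {0}): {0,2,4,6,8}
'a' @ 1: {1,3,5,7}  ✓accept
'a' @ 2: {}  — state set empty
rest 'cbb' ignored (set empty)
end set {} — state 1 not in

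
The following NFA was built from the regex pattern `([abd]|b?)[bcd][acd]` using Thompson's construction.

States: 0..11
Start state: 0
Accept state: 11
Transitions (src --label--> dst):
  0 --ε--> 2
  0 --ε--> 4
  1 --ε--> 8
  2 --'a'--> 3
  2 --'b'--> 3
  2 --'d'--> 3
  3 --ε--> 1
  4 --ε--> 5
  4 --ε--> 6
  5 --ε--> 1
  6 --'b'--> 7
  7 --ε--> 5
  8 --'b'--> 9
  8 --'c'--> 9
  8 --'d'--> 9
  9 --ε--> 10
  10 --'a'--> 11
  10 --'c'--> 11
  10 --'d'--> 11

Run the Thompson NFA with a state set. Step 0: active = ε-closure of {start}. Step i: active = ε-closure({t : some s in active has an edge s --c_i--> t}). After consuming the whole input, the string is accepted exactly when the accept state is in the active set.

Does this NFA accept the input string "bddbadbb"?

Answer: REJECT

Steps:
initial (ε-close {0}): {0,1,2,4,5,6,8}
'b' @ 1: {1,3,5,7,8,9,10}
'd' @ 2: {9,10,11}  ✓accept
'd' @ 3: {11}  ✓accept
'b' @ 4: {}  — state set empty
rest 'adbb' ignored (set empty)
end set {} — state 11 not in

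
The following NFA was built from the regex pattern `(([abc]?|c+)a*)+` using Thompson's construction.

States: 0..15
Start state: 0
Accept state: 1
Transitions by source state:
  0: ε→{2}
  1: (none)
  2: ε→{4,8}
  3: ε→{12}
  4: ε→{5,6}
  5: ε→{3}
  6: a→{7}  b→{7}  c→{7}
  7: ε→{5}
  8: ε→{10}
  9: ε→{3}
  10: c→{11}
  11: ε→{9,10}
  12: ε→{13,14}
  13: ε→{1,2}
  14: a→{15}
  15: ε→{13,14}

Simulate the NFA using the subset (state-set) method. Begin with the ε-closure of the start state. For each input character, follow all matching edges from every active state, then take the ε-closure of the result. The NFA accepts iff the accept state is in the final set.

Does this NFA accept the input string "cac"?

Answer: ACCEPT

Derivation:
start: ε-closure({0}) = {0,1,2,3,4,5,6,8,10,12,13,14}
'c' @ 1: {1,2,3,4,5,6,7,8,9,10,11,12,13,14}  (accept∈set)
'a' @ 2: {1,2,3,4,5,6,7,8,10,12,13,14,15}  (accept∈set)
'c' @ 3: {1,2,3,4,5,6,7,8,9,10,11,12,13,14}  (accept∈set)
after full input: {1,2,3,4,5,6,7,8,9,10,11,12,13,14}  (accept=1 in)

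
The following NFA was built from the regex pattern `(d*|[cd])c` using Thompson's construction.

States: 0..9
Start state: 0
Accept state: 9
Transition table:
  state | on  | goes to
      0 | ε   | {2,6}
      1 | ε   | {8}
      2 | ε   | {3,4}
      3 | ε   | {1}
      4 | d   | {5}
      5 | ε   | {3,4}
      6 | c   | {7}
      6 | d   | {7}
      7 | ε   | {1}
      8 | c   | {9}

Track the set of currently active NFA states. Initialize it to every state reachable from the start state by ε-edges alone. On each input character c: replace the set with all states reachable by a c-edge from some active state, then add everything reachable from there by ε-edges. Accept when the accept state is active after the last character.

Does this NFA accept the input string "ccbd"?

initial (ε-close {0}): {0,1,2,3,4,6,8}
'c' @ 1: {1,7,8,9}  (accept∈set)
'c' @ 2: {9}  (accept∈set)
'b' @ 3: {}  — state set empty
rest 'd' ignored (set empty)
end set {} — state 9 not in

Answer: REJECT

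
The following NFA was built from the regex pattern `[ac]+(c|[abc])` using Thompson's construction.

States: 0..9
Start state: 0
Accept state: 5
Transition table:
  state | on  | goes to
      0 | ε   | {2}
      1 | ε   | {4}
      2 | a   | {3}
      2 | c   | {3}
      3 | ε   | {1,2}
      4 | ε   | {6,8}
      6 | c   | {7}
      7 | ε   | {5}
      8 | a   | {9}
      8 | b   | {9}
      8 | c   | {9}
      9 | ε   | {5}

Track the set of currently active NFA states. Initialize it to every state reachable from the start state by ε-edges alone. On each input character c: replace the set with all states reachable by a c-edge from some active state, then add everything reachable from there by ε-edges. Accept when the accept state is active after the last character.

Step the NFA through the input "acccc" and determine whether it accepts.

initial (ε-close {0}): {0,2}
'a' @ 1: {1,2,3,4,6,8}
'c' @ 2: {1,2,3,4,5,6,7,8,9}  ✓accept
'c' @ 3: {1,2,3,4,5,6,7,8,9}  ✓accept
'c' @ 4: {1,2,3,4,5,6,7,8,9}  ✓accept
'c' @ 5: {1,2,3,4,5,6,7,8,9}  ✓accept
after full input: {1,2,3,4,5,6,7,8,9}  (accept=5 in)

Answer: ACCEPT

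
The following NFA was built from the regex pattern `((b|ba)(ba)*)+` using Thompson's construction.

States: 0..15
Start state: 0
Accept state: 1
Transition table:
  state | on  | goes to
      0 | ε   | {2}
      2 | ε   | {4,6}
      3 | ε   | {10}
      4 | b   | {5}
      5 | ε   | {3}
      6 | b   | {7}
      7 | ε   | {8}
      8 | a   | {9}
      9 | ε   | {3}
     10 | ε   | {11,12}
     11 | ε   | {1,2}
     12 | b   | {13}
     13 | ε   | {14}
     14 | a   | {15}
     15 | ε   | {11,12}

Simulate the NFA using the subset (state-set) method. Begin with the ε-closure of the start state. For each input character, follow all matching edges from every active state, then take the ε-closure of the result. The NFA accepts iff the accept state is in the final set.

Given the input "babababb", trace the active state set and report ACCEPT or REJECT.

S₀ = ε-closure({0}) = {0,2,4,6}
'b' @ 1: {1,2,3,4,5,6,7,8,10,11,12}  [accepting]
'a' @ 2: {1,2,3,4,6,9,10,11,12}  [accepting]
'b' @ 3: {1,2,3,4,5,6,7,8,10,11,12,13,14}  [accepting]
'a' @ 4: {1,2,3,4,6,9,10,11,12,15}  [accepting]
'b' @ 5: {1,2,3,4,5,6,7,8,10,11,12,13,14}  [accepting]
'a' @ 6: {1,2,3,4,6,9,10,11,12,15}  [accepting]
'b' @ 7: {1,2,3,4,5,6,7,8,10,11,12,13,14}  [accepting]
'b' @ 8: {1,2,3,4,5,6,7,8,10,11,12,13,14}  [accepting]
end set {1,2,3,4,5,6,7,8,10,11,12,13,14} — state 1 in

Answer: ACCEPT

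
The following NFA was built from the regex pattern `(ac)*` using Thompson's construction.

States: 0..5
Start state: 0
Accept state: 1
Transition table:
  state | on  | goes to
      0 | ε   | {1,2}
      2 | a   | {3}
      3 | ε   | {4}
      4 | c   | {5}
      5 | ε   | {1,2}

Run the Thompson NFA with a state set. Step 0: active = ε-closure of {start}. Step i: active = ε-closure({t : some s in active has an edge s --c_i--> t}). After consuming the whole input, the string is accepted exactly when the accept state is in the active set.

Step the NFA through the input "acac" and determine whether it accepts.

Answer: ACCEPT

Trace:
start: ε-closure({0}) = {0,1,2}
'a' @ 1: {3,4}
'c' @ 2: {1,2,5}  (accept∈set)
'a' @ 3: {3,4}
'c' @ 4: {1,2,5}  (accept∈set)
end set {1,2,5} — state 1 in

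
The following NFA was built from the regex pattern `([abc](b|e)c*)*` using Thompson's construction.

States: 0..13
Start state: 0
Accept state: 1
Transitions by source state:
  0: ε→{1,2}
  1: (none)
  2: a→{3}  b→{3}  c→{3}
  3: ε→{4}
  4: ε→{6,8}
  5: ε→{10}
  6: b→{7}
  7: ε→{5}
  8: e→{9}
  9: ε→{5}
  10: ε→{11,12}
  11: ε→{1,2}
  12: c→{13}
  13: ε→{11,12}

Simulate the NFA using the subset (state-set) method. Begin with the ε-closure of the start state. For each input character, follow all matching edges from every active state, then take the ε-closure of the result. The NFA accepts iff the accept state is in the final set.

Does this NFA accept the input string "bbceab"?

Answer: ACCEPT

Derivation:
S₀ = ε-closure({0}) = {0,1,2}
'b' @ 1: {3,4,6,8}
'b' @ 2: {1,2,5,7,10,11,12}  (accept∈set)
'c' @ 3: {1,2,3,4,6,8,11,12,13}  (accept∈set)
'e' @ 4: {1,2,5,9,10,11,12}  (accept∈set)
'a' @ 5: {3,4,6,8}
'b' @ 6: {1,2,5,7,10,11,12}  (accept∈set)
final: {1,2,5,7,10,11,12}; accept 1 in set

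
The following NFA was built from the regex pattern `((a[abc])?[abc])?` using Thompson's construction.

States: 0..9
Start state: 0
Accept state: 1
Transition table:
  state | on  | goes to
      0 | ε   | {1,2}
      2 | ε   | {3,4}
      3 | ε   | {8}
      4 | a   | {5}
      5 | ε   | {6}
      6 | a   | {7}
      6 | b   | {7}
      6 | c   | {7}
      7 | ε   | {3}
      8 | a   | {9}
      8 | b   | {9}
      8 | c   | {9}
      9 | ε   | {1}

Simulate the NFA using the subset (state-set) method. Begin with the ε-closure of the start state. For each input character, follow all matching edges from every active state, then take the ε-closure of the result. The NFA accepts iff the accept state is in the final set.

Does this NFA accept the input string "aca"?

start: ε-closure({0}) = {0,1,2,3,4,8}
'a' @ 1: {1,5,6,9}  [accepting]
'c' @ 2: {3,7,8}
'a' @ 3: {1,9}  [accepting]
end set {1,9} — state 1 in

Answer: ACCEPT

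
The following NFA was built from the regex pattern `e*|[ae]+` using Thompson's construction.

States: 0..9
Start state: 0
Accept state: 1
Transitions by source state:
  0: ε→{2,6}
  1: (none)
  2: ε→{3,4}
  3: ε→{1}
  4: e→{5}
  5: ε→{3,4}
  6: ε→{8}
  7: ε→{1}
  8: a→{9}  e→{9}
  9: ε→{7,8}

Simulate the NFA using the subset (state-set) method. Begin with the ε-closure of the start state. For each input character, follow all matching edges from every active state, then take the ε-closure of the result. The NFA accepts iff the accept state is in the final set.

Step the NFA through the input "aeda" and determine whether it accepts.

Answer: REJECT

Trace:
initial (ε-close {0}): {0,1,2,3,4,6,8}
'a' @ 1: {1,7,8,9}  [accepting]
'e' @ 2: {1,7,8,9}  [accepting]
'd' @ 3: {}  — state set empty
rest 'a' ignored (set empty)
after full input: {}  (accept=1 not in)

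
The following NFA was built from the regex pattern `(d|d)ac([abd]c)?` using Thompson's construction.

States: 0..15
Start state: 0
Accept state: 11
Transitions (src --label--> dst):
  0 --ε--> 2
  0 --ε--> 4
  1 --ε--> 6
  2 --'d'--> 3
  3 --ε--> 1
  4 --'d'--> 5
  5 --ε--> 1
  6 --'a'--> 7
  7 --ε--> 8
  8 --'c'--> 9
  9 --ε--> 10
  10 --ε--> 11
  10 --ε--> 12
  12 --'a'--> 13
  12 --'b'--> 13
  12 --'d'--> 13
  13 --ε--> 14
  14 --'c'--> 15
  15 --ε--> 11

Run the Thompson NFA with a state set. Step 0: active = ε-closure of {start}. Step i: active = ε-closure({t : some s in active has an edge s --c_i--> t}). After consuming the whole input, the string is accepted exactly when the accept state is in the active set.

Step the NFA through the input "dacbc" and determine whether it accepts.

start: ε-closure({0}) = {0,2,4}
'd' @ 1: {1,3,5,6}
'a' @ 2: {7,8}
'c' @ 3: {9,10,11,12}  ✓accept
'b' @ 4: {13,14}
'c' @ 5: {11,15}  ✓accept
end set {11,15} — state 11 in

Answer: ACCEPT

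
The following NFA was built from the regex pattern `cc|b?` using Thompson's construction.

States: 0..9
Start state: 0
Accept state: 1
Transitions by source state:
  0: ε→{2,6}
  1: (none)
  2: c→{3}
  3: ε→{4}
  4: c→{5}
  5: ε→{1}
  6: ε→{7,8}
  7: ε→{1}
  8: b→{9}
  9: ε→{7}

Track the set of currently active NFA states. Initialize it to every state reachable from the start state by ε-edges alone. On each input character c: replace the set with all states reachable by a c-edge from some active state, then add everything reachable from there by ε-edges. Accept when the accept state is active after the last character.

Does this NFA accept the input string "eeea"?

start: ε-closure({0}) = {0,1,2,6,7,8}
'e' @ 1: {}  — no active states
rest 'eea' ignored (set empty)
after full input: {}  (accept=1 not in)

Answer: REJECT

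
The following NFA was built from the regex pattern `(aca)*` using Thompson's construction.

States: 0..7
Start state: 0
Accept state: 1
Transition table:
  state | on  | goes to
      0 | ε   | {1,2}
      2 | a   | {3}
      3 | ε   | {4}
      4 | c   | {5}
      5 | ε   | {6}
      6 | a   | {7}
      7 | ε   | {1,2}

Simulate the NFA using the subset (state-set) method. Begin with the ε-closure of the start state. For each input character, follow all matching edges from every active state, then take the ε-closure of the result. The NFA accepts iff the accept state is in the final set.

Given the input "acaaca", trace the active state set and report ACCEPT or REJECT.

initial (ε-close {0}): {0,1,2}
'a' @ 1: {3,4}
'c' @ 2: {5,6}
'a' @ 3: {1,2,7}  ✓accept
'a' @ 4: {3,4}
'c' @ 5: {5,6}
'a' @ 6: {1,2,7}  ✓accept
end set {1,2,7} — state 1 in

Answer: ACCEPT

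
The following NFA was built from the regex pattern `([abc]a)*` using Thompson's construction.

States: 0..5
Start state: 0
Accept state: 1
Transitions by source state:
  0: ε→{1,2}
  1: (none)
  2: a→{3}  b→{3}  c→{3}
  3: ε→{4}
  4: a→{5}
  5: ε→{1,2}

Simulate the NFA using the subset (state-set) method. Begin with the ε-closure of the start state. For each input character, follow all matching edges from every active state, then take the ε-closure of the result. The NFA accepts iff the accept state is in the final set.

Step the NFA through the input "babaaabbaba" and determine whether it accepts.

start: ε-closure({0}) = {0,1,2}
'b' @ 1: {3,4}
'a' @ 2: {1,2,5}  [accepting]
'b' @ 3: {3,4}
'a' @ 4: {1,2,5}  [accepting]
'a' @ 5: {3,4}
'a' @ 6: {1,2,5}  [accepting]
'b' @ 7: {3,4}
'b' @ 8: {}  — dead — no transitions
rest 'aba' ignored (set empty)
final: {}; accept 1 not in set

Answer: REJECT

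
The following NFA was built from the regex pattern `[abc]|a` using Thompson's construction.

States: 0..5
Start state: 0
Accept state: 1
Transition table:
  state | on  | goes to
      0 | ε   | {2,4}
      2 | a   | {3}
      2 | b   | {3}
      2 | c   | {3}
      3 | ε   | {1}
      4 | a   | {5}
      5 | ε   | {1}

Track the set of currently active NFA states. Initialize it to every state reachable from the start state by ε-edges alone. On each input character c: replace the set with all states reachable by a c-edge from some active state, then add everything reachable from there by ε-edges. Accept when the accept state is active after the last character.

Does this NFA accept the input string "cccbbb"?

initial (ε-close {0}): {0,2,4}
'c' @ 1: {1,3}  (accept∈set)
'c' @ 2: {}  — state set empty
rest 'cbbb' ignored (set empty)
final: {}; accept 1 not in set

Answer: REJECT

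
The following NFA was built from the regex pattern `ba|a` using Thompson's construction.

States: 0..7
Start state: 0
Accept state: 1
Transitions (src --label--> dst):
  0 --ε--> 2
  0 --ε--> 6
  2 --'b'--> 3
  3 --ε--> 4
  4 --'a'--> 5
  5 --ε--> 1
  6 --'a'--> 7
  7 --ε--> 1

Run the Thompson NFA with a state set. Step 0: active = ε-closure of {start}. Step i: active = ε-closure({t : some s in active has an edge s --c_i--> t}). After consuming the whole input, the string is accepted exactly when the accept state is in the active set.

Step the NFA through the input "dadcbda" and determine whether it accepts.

Answer: REJECT

Derivation:
initial (ε-close {0}): {0,2,6}
'd' @ 1: {}  — state set empty
rest 'adcbda' ignored (set empty)
end set {} — state 1 not in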